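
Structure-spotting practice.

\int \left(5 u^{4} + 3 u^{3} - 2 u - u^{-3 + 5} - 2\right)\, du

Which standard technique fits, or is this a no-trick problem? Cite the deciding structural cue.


Method: no special technique — nothing composite, nothing rational, nothing trigonometric — each constant-multiple power of u integrates by the power rule alone.


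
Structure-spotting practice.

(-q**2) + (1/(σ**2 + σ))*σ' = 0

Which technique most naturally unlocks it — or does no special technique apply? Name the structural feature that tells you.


Method: separation of variables — the derivative equals a pure function of q (namely q**2) times a pure function of σ (namely σ**2 + σ); divide and integrate each side. A Bernoulli substitution applies to this equation as given; separation takes the same equation in its displayed form.


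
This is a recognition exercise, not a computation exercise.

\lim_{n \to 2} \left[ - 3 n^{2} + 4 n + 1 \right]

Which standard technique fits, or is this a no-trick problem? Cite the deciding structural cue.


Verdict: no special technique — no denominator vanishes and nothing blows up at 2: direct substitution is the whole computation.


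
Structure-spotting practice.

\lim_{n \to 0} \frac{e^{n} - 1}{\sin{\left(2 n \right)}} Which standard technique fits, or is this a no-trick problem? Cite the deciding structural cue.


Best approach: l'Hôpital's rule (0/0) — both numerator and denominator vanish at 0: the genuine 0/0 indeterminate that l'Hôpital exists for. One could equally expand both pieces locally and compare leading terms; the rule does that in one stroke.


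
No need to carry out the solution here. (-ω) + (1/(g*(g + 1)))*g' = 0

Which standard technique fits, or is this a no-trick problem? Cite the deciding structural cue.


Verdict: separation of variables — all dependence on the two variables factors apart, the defining separable shape. Rearranged, this also fits the Bernoulli template directly; separation reads the product structure as given.


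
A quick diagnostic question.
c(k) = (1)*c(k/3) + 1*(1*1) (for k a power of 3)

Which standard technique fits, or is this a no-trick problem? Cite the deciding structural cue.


Technique: the master substitution — recursion at k/3 is multiplicative in the index; logarithmic reindexing via k = 3^m linearizes it.


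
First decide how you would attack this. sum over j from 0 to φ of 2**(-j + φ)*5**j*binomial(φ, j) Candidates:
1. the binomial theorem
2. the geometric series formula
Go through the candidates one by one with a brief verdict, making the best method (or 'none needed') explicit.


Method: the binomial theorem — the summand is term j of a binomial expansion in 5 and 2; the whole sum is a single power.
- the binomial theorem — applicable, and directly so.
- the geometric series formula — the ratio of consecutive terms depends on the index.


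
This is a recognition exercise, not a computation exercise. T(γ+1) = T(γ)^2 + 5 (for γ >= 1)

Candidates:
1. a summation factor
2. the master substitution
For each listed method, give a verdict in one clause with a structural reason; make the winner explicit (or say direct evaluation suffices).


Diagnosis: no special technique — this one you iterate or analyze qualitatively: the nonlinearity defeats linear solution methods.
- a summation factor: the recursion is nonlinear — outside the first-order linear family a summation factor addresses.
- the master substitution — the recursion steps by a constant offset, so exponential reindexing is pointless.


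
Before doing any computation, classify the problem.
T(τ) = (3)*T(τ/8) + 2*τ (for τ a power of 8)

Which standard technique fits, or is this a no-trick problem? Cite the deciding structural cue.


Method: the master substitution — the argument τ/8 divides the index by 8; the standard τ = 8^m substitution converts it to a constant-shift recurrence.


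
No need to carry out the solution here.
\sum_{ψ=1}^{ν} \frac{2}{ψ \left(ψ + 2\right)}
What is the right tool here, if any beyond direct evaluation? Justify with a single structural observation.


Best approach: telescoping — the summand \frac{2}{ψ \left(ψ + 2\right)} decomposes into fractions whose poles differ by an integer shift — the series collapses.


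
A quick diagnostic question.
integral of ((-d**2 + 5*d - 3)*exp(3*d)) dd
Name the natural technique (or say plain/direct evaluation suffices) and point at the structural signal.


Method: integration by parts — the integrand splits as -d**2 + 5*d - 3 times exp(3*d) — repeatedly differentiating the polynomial part kills it, which is the parts ladder.


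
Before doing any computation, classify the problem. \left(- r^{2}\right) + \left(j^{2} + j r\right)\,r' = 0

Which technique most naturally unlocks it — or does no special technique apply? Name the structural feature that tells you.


Technique: the homogeneous substitution — scaling j and r together leaves the slope fixed — it depends only on r/j, so substitute the ratio. With the right rearrangement (exchanging the roles of the variables where needed), this also fits a Bernoulli template; the homogeneous substitution reads the structure directly.


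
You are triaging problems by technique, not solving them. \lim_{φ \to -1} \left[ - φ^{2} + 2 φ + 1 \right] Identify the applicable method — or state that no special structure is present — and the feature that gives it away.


Verdict: no special technique — the function is continuous at -1; evaluation is itself the limit, no machinery required.


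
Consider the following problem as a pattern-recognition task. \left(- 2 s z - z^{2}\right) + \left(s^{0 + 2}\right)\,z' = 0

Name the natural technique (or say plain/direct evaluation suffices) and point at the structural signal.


Diagnosis: the homogeneous substitution — solved for the derivative, the right side is unchanged under scaling s and z together — it depends only on the ratio z/s, so substitute a single ratio variable. A Bernoulli substitution is a fair alternative on this equation directly; the homogeneous reading takes it as given.


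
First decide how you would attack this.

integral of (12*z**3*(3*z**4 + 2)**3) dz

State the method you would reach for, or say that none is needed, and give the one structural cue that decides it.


Technique: u-substitution — 12*z**3 matches the derivative of 3*z**4 + 2 up to a constant; with u = 3*z**4 + 2 the whole integrand folds into a function of u alone. Nothing stops a full expansion here — the substitution simply spares the algebra.


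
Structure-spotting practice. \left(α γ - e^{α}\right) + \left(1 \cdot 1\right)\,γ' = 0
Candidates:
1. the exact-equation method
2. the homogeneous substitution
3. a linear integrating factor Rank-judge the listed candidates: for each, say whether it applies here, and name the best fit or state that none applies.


Technique: a linear integrating factor — the unknown enters only to the first power against a nonzero forcing term — the integrating-factor template applies directly.
- the exact-equation method — the cross partial derivatives disagree, so no single potential exists.
- the homogeneous substitution — the slope changes under joint rescaling, failing the degree-zero test.
- a linear integrating factor: applicable, and directly so.


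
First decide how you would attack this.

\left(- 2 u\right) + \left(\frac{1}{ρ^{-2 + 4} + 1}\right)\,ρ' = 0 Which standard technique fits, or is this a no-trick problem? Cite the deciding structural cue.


Technique: separation of variables — solved for the derivative, the right side splits multiplicatively into a function of each variable alone — divide and integrate each side. One could also solve this as an exact equation; with each coefficient in its own variable, separating is the same work with fewer steps.


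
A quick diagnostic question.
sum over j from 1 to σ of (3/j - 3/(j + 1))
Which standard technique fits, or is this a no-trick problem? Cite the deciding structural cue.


Verdict: telescoping — spot the paired structure — each term adds 3/j and subtracts its successor value, which the next term restores: the definition of a telescoping chain.


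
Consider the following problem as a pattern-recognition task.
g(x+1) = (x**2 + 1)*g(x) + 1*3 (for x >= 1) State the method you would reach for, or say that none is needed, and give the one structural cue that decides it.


Verdict: a summation factor — normalize by the running product of x**2 + 1: the left side becomes a difference, and differences sum.


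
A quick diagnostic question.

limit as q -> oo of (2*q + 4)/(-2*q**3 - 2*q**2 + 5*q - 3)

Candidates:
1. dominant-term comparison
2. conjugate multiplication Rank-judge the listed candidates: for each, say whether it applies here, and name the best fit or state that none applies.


Method: dominant-term comparison — growth-rate triage: the leading powers of q decide the limit, everything else is noise.
- dominant-term comparison: applies; the problem has the shape this method handles.
- conjugate multiplication — the conjugate move applies to radical differences, which this is not.


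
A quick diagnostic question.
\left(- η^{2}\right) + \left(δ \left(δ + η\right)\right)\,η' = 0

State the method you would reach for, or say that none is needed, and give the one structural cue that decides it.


Best approach: the homogeneous substitution — solved for the derivative, the right side is unchanged under scaling δ and η together — it depends only on the ratio η/δ, so substitute a single ratio variable. Rewriting — with the variables' roles exchanged where the shape demands it — would expose a Bernoulli structure too; the homogeneous substitution simply reads the degrees directly.


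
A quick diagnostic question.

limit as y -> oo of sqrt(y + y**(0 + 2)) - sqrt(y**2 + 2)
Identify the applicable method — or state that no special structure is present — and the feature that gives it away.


Verdict: conjugate multiplication — an infinity-minus-infinity difference with a surviving radical — multiply by the conjugate to cancel the divergence.


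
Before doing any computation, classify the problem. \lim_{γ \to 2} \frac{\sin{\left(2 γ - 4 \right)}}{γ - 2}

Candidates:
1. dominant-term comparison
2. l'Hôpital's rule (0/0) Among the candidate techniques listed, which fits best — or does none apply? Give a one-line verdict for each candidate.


Best approach: l'Hôpital's rule (0/0) — both numerator and denominator vanish at 2: the genuine 0/0 indeterminate that l'Hôpital exists for. The standard small-argument limits would also carry it; the rule is the systematic route.
- dominant-term comparison — leading-power comparison does not apply to this form.
- l'Hôpital's rule (0/0): applicable, and directly so.


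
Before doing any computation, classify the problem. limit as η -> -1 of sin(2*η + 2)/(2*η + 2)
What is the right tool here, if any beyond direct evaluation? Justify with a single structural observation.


Verdict: l'Hôpital's rule (0/0) — numerator and denominator both vanish at -1 — a genuine 0/0 form, which is exactly when l'Hôpital applies. A first-order expansion at the point is an equally standard path; the rule packages it.


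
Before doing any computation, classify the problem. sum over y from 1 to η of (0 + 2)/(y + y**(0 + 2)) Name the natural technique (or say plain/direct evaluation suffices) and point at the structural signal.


Technique: telescoping — poles of (0 + 2)/(y + y**(0 + 2)) differ by an integer, the telltale of a telescoping partial-fraction sum.


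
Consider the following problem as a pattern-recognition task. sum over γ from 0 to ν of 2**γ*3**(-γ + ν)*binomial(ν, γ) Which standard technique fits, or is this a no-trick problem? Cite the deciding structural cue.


Technique: the binomial theorem — binomial(ν, γ) weighting matched powers of 2 and 3 is the expanded form of (2 + 3)^ν — fold it back up.


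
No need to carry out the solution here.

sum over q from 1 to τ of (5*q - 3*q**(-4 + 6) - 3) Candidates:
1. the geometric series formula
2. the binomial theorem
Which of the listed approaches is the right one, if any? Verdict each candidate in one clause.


Best approach: no special technique — no cancellation, no constant ratio, no binomial weights — just polynomial terms summed directly.
- the geometric series formula: there is no constant term-to-term ratio.
- the binomial theorem: the terms do not reassemble into a binomial power.


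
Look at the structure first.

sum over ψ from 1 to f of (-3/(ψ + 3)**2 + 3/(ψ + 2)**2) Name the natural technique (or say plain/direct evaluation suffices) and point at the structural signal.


Best approach: telescoping — write out three consecutive terms and watch the interior cancel: the advanced copy one term subtracts reappears as the very next term's leading piece, pair after pair.


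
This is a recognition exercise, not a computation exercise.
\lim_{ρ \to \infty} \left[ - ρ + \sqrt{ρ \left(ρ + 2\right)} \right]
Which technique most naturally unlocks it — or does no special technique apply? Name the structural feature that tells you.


Diagnosis: conjugate multiplication — the difference \sqrt{ρ \left(ρ + 2\right)} - ρ is an ∞ − ∞ stalemate; its conjugate partner breaks the tie.


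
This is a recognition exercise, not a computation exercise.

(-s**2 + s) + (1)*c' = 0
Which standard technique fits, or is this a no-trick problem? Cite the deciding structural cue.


Best approach: no special technique — with c absent the equation is not coupled at all: direct integration in s.


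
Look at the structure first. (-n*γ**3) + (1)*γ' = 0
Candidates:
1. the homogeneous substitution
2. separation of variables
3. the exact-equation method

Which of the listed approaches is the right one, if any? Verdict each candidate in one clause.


Diagnosis: separation of variables — a product of single-variable factors, n and γ**3 — the textbook separable form.
- the homogeneous substitution — rescaling both variables together changes the slope, so no ratio substitution collapses it.
- separation of variables — a fit — the right tool for this form.
- the exact-equation method — the mixed-partials test fails on this split — it is not an exact differential as presented.


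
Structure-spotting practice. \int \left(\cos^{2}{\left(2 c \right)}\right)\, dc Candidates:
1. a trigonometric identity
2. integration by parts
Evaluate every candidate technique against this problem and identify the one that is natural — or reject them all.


Diagnosis: a trigonometric identity — an even power like \cos^{2}{\left(2 c \right)} flattens under the half-angle identity into first-degree cosines you can integrate directly.
- a trigonometric identity: applicable, and directly so.
- integration by parts: not the fit here: there is no polynomial factor to ladder down — parts can still close the trigonometric product by recursion, though the identity rewrite is the direct route.


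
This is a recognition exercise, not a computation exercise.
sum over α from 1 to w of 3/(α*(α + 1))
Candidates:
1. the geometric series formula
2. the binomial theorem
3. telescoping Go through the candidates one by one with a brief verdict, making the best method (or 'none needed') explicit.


Verdict: telescoping — 3/(α*(α + 1)) hides a difference of shifted reciprocals — decompose it and the middle of the sum vanishes.
- the geometric series formula: there is no constant term-to-term ratio.
- the binomial theorem — no binomial coefficients pair up with complementary powers here.
- telescoping — applicable, and directly so.


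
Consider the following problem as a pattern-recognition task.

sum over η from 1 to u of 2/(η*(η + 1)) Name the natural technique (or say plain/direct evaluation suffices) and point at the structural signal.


Technique: telescoping — the summand 2/(η*(η + 1)) decomposes into fractions whose poles differ by an integer shift — the series collapses.


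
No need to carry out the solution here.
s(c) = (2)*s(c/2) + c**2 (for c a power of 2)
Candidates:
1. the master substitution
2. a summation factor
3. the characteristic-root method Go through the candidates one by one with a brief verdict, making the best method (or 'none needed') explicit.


Verdict: the master substitution — the recursive call is at index c/2 rather than a shift, a divide-and-conquer shape — substituting c = 2^m linearizes it.
- the master substitution — applicable, and directly so.
- a summation factor — the recursion divides its index rather than shifting it — there is no previous-term chain for a summation factor to telescope.
- the characteristic-root method — the recursion divides its index rather than shifting it — outside the constant-shift family the root method covers.


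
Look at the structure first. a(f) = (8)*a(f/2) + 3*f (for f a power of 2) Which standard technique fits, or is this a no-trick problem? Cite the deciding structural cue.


Verdict: the master substitution — a divide-and-conquer shape: argument f/2, so change variables with f = 2^m and solve the linear version.


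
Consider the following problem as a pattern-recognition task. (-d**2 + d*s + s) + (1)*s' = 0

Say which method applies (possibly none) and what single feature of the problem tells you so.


Best approach: a linear integrating factor — the unknown enters only to the first power against a nonzero forcing term — the integrating-factor template applies directly.


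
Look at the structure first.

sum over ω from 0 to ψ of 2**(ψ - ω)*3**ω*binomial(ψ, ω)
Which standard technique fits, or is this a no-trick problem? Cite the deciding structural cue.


Verdict: the binomial theorem — binomial coefficients against complementary powers of 3 and 2: recognize the binomial expansion and resum.


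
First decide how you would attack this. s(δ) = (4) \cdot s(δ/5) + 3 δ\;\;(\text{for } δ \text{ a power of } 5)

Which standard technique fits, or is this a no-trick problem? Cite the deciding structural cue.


Verdict: the master substitution — treat m = log base 5 of δ as the new clock: one recursion step advances m by one while δ scales by 5.


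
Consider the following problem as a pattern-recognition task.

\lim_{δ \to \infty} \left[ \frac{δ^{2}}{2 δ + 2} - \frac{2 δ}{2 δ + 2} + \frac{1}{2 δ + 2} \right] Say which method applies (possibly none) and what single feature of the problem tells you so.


Verdict: dominant-term comparison — growth-rate triage: the leading powers of δ decide the limit, everything else is noise. Viewed as a single quotient this is an ∞/∞ form — an at-infinity application of l'Hôpital's rule would also resolve it; comparing leading growth reads the answer without differentiating.


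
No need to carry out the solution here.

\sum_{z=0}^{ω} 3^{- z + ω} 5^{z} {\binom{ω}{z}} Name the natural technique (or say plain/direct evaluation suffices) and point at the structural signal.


Technique: the binomial theorem — terms weighting {\binom{ω}{z}} against matched powers of 5 and 3 reassemble into (5 + 3)^ω by the binomial theorem.


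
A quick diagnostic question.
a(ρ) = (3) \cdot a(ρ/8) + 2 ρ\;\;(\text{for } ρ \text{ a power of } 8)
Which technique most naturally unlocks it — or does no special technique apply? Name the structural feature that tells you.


Technique: the master substitution — the argument shrinks by the factor 8, so measure the index on a logarithmic scale and the recursion becomes a shift.


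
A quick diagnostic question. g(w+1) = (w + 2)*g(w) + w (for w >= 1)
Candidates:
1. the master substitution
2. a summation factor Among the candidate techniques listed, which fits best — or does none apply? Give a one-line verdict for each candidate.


Technique: a summation factor — an index-dependent multiplier w + 2 rules out characteristic roots; a summation factor converts it to a pure difference.
- the master substitution: the recursion steps by a constant offset, so exponential reindexing is pointless.
- a summation factor — applies; the problem has the shape this method handles.


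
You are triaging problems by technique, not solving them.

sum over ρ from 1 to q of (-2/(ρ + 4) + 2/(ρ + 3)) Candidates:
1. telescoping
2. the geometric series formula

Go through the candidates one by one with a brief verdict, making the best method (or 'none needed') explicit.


Verdict: telescoping — the summand is 2/(ρ + 3) minus the same expression shifted by one, so consecutive terms cancel in pairs.
- telescoping: a fit — the right tool for this form.
- the geometric series formula: consecutive terms are not related by a fixed multiplier.


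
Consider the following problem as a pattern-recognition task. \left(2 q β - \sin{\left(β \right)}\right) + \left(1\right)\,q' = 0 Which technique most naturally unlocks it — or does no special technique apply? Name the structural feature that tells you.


Best approach: a linear integrating factor — linear in the unknown with genuine forcing: multiply through by the exponential of the integrated coefficient and the left side closes into one derivative.


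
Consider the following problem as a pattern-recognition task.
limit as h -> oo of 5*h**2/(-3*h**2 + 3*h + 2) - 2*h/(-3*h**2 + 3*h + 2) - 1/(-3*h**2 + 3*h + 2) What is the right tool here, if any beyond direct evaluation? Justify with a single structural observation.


Technique: dominant-term comparison — divide through by the highest power of h; every lower-order term dies and the dominant terms decide the limit. l'Hôpital's at-infinity variant applies to the expression viewed as a single quotient; the leading-term comparison is the direct route.


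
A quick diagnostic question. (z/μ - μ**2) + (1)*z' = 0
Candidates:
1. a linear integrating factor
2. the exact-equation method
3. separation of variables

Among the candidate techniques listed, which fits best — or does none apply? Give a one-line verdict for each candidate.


Best approach: a linear integrating factor — linear in the unknown with genuine forcing: multiply through by the exponential of the integrated coefficient and the left side closes into one derivative.
- a linear integrating factor: applicable, and directly so.
- the exact-equation method — the mixed partial derivatives differ, so the left side is not a total differential.
- separation of variables: the two dependences do not factor apart.


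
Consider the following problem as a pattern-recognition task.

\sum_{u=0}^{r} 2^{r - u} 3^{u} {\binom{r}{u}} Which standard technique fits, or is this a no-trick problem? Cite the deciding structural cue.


Verdict: the binomial theorem — {\binom{r}{u}} weighting matched powers of 3 and 2 is the expanded form of (3 + 2)^r — fold it back up.


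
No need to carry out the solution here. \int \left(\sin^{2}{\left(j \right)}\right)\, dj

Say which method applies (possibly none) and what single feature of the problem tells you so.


Verdict: a trigonometric identity — the exponent on \sin^{2}{\left(j \right)} is even — the power-reduction identity is the standard preprocessing step.


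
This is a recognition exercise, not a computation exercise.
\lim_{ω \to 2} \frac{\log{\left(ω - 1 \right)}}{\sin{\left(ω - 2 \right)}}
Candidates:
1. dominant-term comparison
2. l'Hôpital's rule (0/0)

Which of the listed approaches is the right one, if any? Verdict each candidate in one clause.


Method: l'Hôpital's rule (0/0) — plug in 2: top and bottom both hit zero, so differentiate each and retry. A local series expansion at the point resolves it as well; the rule is the packaged version of that step.
- dominant-term comparison: this is not a rational comparison of growth rates at infinity.
- l'Hôpital's rule (0/0): applies; the problem has the shape this method handles.


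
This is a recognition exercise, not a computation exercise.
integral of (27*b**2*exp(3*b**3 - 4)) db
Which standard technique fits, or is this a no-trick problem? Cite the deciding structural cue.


Verdict: u-substitution — a chain-rule shadow: 27*b**2 alongside a function of 3*b**3 - 4 means u = 3*b**3 - 4 unwinds the composition in one step.


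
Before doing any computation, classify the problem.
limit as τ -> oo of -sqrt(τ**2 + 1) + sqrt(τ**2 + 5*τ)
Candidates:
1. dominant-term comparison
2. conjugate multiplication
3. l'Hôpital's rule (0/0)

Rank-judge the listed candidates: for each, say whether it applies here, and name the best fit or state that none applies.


Method: conjugate multiplication — the ∞ − ∞ radical form is the exact trigger for the conjugate maneuver.
- dominant-term comparison: this is not a rational comparison of growth rates at infinity.
- conjugate multiplication: yes, a natural case for it.
- l'Hôpital's rule (0/0) — substitution produces ∞ − ∞ rather than a vanishing quotient; the rule needs a 0/0 ratio to act on.


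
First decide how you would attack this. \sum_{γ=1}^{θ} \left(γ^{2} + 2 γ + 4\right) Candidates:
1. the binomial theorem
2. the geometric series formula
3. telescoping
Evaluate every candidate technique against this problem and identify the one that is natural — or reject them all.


Diagnosis: no special technique — recognize the absence of structure: constant-multiple powers of γ summed plainly, no special method required.
- the binomial theorem: the terms do not reassemble into a binomial power.
- the geometric series formula — consecutive terms are not related by a fixed multiplier.
- telescoping: the terms as presented offer no neighboring cancellation — a telescoping rewrite may exist, but the displayed structure does not hand one over.


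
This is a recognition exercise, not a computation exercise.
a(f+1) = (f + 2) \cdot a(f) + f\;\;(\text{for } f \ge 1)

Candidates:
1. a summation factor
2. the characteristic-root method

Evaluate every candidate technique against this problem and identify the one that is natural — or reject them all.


Verdict: a summation factor — first-order linear but the coefficient f + 2 moves with the index — divide by the cumulative product and telescope.
- a summation factor — a fit — the right tool for this form.
- the characteristic-root method — the coefficients vary with the index, breaking the constant-coefficient structure the method needs.


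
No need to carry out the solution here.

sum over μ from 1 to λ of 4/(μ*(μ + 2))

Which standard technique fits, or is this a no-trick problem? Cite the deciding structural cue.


Diagnosis: telescoping — the denominator's roots in 4/(μ*(μ + 2)) sit an integer apart: decomposition produces a self-cancelling chain.


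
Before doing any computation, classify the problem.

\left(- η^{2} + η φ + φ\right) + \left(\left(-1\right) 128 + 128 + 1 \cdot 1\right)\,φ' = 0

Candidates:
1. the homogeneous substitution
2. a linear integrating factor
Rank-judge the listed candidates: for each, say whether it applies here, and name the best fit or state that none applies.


Verdict: a linear integrating factor — the unknown enters only to the first power against a nonzero forcing term — the integrating-factor template applies directly.
- the homogeneous substitution: the ratio substitution does not collapse this equation.
- a linear integrating factor — yes — fits the structure here.


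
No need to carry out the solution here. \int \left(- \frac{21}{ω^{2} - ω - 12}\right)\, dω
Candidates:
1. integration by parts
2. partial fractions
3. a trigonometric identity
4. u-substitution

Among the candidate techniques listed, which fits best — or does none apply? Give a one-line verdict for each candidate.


Diagnosis: partial fractions — the factorization of ω^{2} - ω - 12 is the whole battle; after it, each term is a table integral.
- integration by parts — the integrand does not split as a nonconstant polynomial times an exp, sine, cosine of a linear argument, or logarithm — no polynomial-kernel parts product to differentiate one side of.
- partial fractions: applies; the problem has the shape this method handles.
- a trigonometric identity: there is no trigonometric structure at all — the integrand carries no sine or cosine to rewrite.
- u-substitution — no subexpression of the integrand serves as a whole-integral substitution inner — individual terms may offer their own, but none carries its derivative as a factor of the full integrand; a working change of variable would have to be constructed from outside the expression.


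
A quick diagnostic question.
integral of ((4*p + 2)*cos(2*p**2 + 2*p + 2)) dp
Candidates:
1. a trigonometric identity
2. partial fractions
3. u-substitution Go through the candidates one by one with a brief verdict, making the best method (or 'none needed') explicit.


Technique: u-substitution — read it as f(2*p**2 + 2*p + 2) times a constant multiple of d(2*p**2 + 2*p + 2): one substitution, u = 2*p**2 + 2*p + 2, finishes it.
- a trigonometric identity — no even trigonometric power and no product of distinct frequencies to rewrite.
- partial fractions — there is no rational-function structure to decompose.
- u-substitution: yes, a natural case for it.


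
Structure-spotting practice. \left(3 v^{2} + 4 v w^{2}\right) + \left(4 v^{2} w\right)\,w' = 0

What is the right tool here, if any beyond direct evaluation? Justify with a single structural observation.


Verdict: the exact-equation method — 3 v^{2} + 4 v w^{2} and 4 v^{2} w pass the exactness check on the nose, so no integrating factor in v or w is needed at all.


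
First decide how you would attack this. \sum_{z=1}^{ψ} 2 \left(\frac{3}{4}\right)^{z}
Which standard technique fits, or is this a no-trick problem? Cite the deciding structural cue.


Best approach: the geometric series formula — consecutive terms stand in a fixed index-free ratio — the geometric sum formula closes it.


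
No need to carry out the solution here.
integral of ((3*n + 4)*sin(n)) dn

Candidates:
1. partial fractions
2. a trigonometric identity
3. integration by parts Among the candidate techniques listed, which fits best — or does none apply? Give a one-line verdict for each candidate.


Diagnosis: integration by parts — a polynomial factor 3*n + 4 multiplies sin(n); differentiating 3*n + 4 lowers its degree while sin(n) integrates cleanly, so parts wins.
- partial fractions — the expression is not a ratio of polynomials that decomposes further.
- a trigonometric identity — the trigonometric factor has no even power to reduce and no cross-frequency product to convert — the standard power-reduction and product-to-sum identities do not engage it.
- integration by parts: yes — fits the structure here.


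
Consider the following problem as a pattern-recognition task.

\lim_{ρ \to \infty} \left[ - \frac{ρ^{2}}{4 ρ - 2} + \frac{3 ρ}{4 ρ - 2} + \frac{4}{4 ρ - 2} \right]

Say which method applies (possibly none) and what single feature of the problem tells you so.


Verdict: dominant-term comparison — as ρ grows, only the highest-degree terms matter — compare leading terms and read the limit off. Viewed as a single quotient this is an ∞/∞ form — an at-infinity application of l'Hôpital's rule would also resolve it; comparing leading growth reads the answer without differentiating.


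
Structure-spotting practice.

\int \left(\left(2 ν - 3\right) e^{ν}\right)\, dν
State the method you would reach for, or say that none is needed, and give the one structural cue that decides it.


Best approach: integration by parts — differentiate 2 ν - 3, integrate e^{ν}: each pass lowers the polynomial degree, so parts terminates.


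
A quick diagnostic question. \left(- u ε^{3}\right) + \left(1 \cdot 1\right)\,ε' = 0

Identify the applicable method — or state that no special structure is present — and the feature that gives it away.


Best approach: separation of variables — the slope splits multiplicatively: u carrying all u-dependence times ε^{3} carrying all ε-dependence — separate and integrate.


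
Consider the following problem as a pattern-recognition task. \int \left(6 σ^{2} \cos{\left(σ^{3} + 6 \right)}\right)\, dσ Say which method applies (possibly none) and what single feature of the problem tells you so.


Verdict: u-substitution — structure check: outer function, inner expression σ^{3} + 6, inner derivative as a factor — the classic u = σ^{3} + 6 pattern.


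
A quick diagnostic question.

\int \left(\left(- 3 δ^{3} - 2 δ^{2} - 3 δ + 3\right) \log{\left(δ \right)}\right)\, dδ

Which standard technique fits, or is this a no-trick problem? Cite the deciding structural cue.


Technique: integration by parts — the logarithm \log{\left(δ \right)} wants to be differentiated, not integrated; parts makes that legal.


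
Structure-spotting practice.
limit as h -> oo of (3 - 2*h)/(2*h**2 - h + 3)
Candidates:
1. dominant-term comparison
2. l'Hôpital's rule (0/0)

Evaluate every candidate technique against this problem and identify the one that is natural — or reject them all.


Best approach: dominant-term comparison — divide by the highest power of h present: lower-order terms vanish and the dominant ratio remains.
- dominant-term comparison: yes — fits the structure here.
- l'Hôpital's rule (0/0) — viewed as a single quotient this runs to ∞/∞, not the 0/0 clash this candidate addresses; an at-infinity variant of the rule would resolve it, but comparing leading growth reads the answer without differentiating.


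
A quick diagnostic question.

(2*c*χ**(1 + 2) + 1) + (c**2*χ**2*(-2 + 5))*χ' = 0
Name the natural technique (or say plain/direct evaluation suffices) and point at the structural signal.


Method: the exact-equation method — equality of cross partials is the green light — assemble the potential function term by term.


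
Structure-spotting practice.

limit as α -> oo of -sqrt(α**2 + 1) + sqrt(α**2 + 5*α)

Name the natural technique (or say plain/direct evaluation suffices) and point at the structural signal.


Method: conjugate multiplication — the difference sqrt(α**2 + 5*α) - sqrt(α**2 + 1) is an ∞ − ∞ stalemate; its conjugate partner breaks the tie.


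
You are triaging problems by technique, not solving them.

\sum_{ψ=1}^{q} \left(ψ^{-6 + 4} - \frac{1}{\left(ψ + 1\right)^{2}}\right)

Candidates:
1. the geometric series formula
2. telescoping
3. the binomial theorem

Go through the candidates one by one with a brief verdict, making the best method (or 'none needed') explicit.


Method: telescoping — write out three consecutive terms and watch the interior cancel: the advanced copy one term subtracts reappears as the very next term's leading piece, pair after pair.
- the geometric series formula: dividing successive terms gives an index-dependent quantity, not a constant.
- telescoping — a fit — the right tool for this form.
- the binomial theorem: there is no pair of bases whose matched powers would reassemble into a single binomial power.


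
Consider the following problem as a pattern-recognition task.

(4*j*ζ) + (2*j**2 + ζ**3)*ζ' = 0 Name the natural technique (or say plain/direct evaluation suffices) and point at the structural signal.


Method: the exact-equation method — checking ∂/∂ζ of 4*j*ζ against ∂/∂j of 2*j**2 + ζ**3: they match — the equation is exact as it stands.


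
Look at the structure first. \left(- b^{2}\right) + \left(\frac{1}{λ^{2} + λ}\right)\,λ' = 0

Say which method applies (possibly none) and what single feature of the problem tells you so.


Verdict: separation of variables — a product of single-variable factors, b^{2} and λ^{2} + λ — the textbook separable form. Rearranged, this also fits the Bernoulli template directly; separation reads the product structure as given.


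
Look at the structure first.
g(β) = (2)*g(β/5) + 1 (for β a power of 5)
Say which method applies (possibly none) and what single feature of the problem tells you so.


Verdict: the master substitution — index division is the fingerprint: β/5 in the recursive call means substitute β = 5^m.


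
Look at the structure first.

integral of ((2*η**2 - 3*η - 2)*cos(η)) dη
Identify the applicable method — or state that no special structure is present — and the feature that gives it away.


Method: integration by parts — differentiate 2*η**2 - 3*η - 2, integrate cos(η): each pass lowers the polynomial degree, so parts terminates.


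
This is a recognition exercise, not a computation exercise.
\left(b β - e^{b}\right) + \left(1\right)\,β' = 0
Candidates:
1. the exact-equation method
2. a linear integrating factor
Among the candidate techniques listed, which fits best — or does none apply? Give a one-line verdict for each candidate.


Verdict: a linear integrating factor — β enters only linearly with coefficient b; multiply by exp of the integral of b and the left side becomes one derivative.
- the exact-equation method — no potential function has this form as its differential, as written.
- a linear integrating factor: applies; the problem has the shape this method handles.


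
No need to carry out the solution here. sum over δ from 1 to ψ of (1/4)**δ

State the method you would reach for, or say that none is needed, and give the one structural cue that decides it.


Method: the geometric series formula — term-over-term division gives 1/4 every time — index-free ratio, geometric sum formula applies.


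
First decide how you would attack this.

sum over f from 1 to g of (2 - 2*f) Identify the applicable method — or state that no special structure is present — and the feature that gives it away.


Verdict: no special technique — no cancellation, no constant ratio, no binomial weights — just polynomial terms summed directly.


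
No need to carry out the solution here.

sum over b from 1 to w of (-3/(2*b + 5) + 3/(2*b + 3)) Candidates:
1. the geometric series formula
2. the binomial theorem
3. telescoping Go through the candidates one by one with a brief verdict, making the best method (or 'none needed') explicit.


Diagnosis: telescoping — the generic term is a one-step difference of 3/(2*b + 3), so partial sums shortcut to endpoint evaluation.
- the geometric series formula: no single multiplier carries one term to the next throughout the sum.
- the binomial theorem: there is no pair of bases whose matched powers would reassemble into a single binomial power.
- telescoping: yes — fits the structure here.


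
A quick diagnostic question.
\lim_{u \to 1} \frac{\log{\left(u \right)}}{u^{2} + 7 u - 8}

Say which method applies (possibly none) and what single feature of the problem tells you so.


Verdict: l'Hôpital's rule (0/0) — the 0/0 form at 1 is the signature situation for l'Hôpital's rule. One could equally expand both pieces locally and compare leading terms; the rule does that in one stroke.


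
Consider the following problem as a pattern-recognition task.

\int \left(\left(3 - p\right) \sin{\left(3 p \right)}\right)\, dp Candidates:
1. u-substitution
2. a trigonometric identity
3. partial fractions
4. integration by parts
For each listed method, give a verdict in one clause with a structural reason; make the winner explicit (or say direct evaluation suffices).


Verdict: integration by parts — 3 - p dies after finitely many derivatives while \sin{\left(3 p \right)} cycles under integration — the tabular/parts setup.
- u-substitution — no subexpression of the integrand serves as a whole-integral substitution inner — individual terms may offer their own, but none carries its derivative as a factor of the full integrand; a working change of variable would have to be constructed from outside the expression.
- a trigonometric identity — neither the even-power reduction nor the product-to-sum identity applies to this structure.
- partial fractions: the expression is not a ratio of polynomials that decomposes further.
- integration by parts — applies; the problem has the shape this method handles.
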